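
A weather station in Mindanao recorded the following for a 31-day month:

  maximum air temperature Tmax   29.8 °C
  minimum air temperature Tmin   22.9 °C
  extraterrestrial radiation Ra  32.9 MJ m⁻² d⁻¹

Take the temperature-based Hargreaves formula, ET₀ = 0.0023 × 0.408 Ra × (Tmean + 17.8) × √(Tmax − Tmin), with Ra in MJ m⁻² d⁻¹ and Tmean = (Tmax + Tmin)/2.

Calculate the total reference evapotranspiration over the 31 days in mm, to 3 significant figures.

111 mm

Tmean = (29.8 + 22.9)/2 = 26.35 °C
0.408 Ra = 0.408 × 32.9 = 13.4232 mm/d equivalent
ET₀ = 0.0023 × 13.4232 × (26.35 + 17.8) × √6.9 = 0.0023 × 13.4232 × 44.15 × 2.6268 = 3.5805 mm/d
Over 31 days: 3.5805 × 31 = 110.996 mm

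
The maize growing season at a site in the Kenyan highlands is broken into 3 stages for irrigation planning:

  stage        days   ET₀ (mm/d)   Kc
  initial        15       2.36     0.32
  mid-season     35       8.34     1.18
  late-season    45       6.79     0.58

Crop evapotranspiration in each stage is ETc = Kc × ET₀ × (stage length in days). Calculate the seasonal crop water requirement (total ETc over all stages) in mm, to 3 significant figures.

533 mm

initial: 0.32 × 2.36 × 15 = 11.33 mm
mid-season: 1.18 × 8.34 × 35 = 344.44 mm
late-season: 0.58 × 6.79 × 45 = 177.22 mm
Seasonal total = 532.99 mm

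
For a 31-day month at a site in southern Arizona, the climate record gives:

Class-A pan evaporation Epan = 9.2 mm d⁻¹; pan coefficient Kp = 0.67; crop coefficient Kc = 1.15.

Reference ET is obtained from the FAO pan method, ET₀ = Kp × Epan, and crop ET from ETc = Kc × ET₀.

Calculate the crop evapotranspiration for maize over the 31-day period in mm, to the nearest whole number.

ET₀ = 0.67 × 9.2 = 6.1640 mm/d
ETc = Kc × ET₀ = 1.15 × 6.1640 = 7.0886 mm/d
Over 31 days: 7.0886 × 31 = 219.747 mm

220 mm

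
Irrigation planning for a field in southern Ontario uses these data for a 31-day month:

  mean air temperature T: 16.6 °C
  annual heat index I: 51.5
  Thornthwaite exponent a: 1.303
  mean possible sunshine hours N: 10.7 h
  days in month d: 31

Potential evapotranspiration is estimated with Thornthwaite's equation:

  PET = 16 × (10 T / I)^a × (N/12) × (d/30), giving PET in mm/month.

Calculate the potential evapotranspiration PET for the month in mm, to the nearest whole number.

10T/I = 10 × 16.6 / 51.5 = 3.2233
(10T/I)^a = 3.2233^1.303 = 4.5953
Uncorrected PET = 16 × 4.5953 = 73.525 mm
Correction = (N/12)(d/30) = (10.7/12)(31/30) = 0.9214
PET = 73.525 × 0.9214 = 67.746 mm/month

68 mm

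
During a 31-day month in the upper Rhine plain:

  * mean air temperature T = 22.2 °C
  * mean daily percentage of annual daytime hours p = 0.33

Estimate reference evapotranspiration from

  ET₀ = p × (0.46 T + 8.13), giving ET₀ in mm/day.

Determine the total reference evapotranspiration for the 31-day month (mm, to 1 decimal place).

187.6 mm

ET₀ = 0.33 × (0.46 × 22.2 + 8.13) = 0.33 × 18.342 = 6.0529 mm/d
Monthly total = 6.0529 × 31 = 187.640 mm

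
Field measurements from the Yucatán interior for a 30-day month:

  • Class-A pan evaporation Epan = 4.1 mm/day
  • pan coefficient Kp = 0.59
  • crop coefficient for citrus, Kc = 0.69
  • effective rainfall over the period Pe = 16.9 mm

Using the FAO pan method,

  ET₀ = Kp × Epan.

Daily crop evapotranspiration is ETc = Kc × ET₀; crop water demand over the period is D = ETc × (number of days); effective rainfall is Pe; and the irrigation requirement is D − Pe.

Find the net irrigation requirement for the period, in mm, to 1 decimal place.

ET₀ = 0.59 × 4.1 = 2.4190 mm/d
ETc = Kc × ET₀ = 0.69 × 2.4190 = 1.6691 mm/d
Crop demand D = ETc × 30 d = 1.6691 × 30 = 50.073 mm
D − Pe = 50.073 − 16.9 = 33.173 mm

33.2 mm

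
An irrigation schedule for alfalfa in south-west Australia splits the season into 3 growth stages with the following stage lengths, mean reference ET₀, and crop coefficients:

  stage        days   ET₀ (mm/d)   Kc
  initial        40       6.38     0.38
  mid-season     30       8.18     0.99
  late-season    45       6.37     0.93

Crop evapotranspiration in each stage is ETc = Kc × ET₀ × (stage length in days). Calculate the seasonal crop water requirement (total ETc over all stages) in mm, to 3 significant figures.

607 mm

initial: 0.38 × 6.38 × 40 = 96.98 mm
mid-season: 0.99 × 8.18 × 30 = 242.95 mm
late-season: 0.93 × 6.37 × 45 = 266.58 mm
Seasonal total = 606.51 mm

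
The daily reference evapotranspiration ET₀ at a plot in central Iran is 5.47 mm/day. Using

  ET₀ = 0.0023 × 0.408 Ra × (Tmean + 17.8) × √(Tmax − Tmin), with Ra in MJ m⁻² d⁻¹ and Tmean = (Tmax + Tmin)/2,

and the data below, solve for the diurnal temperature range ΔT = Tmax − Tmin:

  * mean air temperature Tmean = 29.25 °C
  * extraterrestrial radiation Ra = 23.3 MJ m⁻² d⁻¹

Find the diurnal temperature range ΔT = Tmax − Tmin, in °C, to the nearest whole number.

√ΔT = ET₀ / [0.0023 × 0.408 × Ra × (Tmean+17.8)] = 5.47 / (0.0023 × 9.5064 × 47.05) = 5.3172
ΔT = 5.3172² = 28.273 °C

28 °C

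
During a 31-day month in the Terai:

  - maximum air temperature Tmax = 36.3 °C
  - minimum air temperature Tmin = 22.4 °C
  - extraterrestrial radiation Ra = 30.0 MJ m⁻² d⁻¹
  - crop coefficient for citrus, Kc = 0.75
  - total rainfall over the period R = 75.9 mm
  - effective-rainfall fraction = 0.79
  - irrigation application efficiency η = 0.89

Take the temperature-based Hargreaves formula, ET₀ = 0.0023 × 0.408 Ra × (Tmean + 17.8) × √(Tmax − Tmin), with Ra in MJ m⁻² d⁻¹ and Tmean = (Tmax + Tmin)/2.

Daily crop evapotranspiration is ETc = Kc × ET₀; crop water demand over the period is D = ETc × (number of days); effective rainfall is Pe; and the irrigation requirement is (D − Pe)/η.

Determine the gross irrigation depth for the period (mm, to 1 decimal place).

61.9 mm

Tmean = (36.3 + 22.4)/2 = 29.35 °C
0.408 Ra = 0.408 × 30.0 = 12.2400 mm/d equivalent
ET₀ = 0.0023 × 12.2400 × (29.35 + 17.8) × √13.9 = 0.0023 × 12.2400 × 47.15 × 3.7283 = 4.9488 mm/d
ETc = Kc × ET₀ = 0.75 × 4.9488 = 3.7116 mm/d
Crop demand D = ETc × 31 d = 3.7116 × 31 = 115.060 mm
Pe = 0.79 × 75.9 = 59.961 mm
D − Pe = 115.060 − 59.961 = 55.099 mm
Gross irrigation = 55.099 / 0.89 = 61.909 mm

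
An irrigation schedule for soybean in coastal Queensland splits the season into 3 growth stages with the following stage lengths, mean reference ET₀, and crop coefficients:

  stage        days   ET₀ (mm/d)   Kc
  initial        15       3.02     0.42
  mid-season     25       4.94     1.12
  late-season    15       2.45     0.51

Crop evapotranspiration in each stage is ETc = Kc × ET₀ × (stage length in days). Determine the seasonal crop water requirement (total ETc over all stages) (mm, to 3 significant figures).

initial: 0.42 × 3.02 × 15 = 19.03 mm
mid-season: 1.12 × 4.94 × 25 = 138.32 mm
late-season: 0.51 × 2.45 × 15 = 18.74 mm
Seasonal total = 176.09 mm

176 mm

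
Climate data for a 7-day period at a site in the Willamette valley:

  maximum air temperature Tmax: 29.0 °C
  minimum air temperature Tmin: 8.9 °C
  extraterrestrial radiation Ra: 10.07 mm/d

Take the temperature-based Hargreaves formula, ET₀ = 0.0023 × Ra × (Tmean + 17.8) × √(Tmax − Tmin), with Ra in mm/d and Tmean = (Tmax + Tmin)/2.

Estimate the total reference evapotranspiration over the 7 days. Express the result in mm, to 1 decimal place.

26.7 mm

Tmean = (29.0 + 8.9)/2 = 18.95 °C
ET₀ = 0.0023 × 10.07 × (18.95 + 17.8) × √20.1 = 0.0023 × 10.07 × 36.75 × 4.4833 = 3.8160 mm/d
Over 7 days: 3.8160 × 7 = 26.712 mm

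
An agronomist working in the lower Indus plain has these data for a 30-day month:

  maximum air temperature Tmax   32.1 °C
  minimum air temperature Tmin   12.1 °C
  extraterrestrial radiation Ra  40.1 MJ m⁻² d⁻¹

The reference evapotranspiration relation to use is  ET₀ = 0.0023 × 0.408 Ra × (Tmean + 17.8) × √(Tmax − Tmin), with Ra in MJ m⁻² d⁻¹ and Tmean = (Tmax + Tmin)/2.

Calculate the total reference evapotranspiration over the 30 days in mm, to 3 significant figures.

201 mm

Tmean = (32.1 + 12.1)/2 = 22.10 °C
0.408 Ra = 0.408 × 40.1 = 16.3608 mm/d equivalent
ET₀ = 0.0023 × 16.3608 × (22.10 + 17.8) × √20.0 = 0.0023 × 16.3608 × 39.90 × 4.4721 = 6.7145 mm/d
Over 30 days: 6.7145 × 30 = 201.435 mm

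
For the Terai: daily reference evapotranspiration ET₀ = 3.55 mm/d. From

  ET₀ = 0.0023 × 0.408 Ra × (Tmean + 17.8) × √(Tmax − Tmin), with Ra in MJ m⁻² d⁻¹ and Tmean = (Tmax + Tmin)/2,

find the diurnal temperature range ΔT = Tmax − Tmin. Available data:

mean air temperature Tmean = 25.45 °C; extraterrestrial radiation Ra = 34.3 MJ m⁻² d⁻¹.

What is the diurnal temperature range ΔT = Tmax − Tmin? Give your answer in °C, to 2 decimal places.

6.50 °C

√ΔT = ET₀ / [0.0023 × 0.408 × Ra × (Tmean+17.8)] = 3.55 / (0.0023 × 13.9944 × 43.25) = 2.5501
ΔT = 2.5501² = 6.503 °C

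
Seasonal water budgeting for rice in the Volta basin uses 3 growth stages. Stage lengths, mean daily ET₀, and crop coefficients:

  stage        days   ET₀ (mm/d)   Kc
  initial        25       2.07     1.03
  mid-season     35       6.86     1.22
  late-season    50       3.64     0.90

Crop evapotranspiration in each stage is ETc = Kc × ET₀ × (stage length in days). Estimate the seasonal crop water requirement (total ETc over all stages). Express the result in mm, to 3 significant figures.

initial: 1.03 × 2.07 × 25 = 53.30 mm
mid-season: 1.22 × 6.86 × 35 = 292.92 mm
late-season: 0.90 × 3.64 × 50 = 163.80 mm
Seasonal total = 510.02 mm

510 mm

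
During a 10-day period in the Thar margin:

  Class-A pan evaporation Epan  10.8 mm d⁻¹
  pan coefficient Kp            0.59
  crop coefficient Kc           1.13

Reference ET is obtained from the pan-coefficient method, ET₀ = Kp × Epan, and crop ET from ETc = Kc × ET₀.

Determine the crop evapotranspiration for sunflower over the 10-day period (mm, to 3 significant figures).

72.0 mm

ET₀ = 0.59 × 10.8 = 6.3720 mm/d
ETc = Kc × ET₀ = 1.13 × 6.3720 = 7.2004 mm/d
Over 10 days: 7.2004 × 10 = 72.004 mm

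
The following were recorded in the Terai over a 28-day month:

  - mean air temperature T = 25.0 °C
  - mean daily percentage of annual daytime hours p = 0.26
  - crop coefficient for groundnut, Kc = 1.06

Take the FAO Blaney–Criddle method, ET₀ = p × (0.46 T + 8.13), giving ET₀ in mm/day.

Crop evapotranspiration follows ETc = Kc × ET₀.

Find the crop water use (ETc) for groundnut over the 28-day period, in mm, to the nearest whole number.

151 mm

ET₀ = 0.26 × (0.46 × 25.0 + 8.13) = 0.26 × 19.630 = 5.1038 mm/d
ETc = Kc × ET₀ = 1.06 × 5.1038 = 5.4100 mm/d
Over 28 days: 5.4100 × 28 = 151.480 mm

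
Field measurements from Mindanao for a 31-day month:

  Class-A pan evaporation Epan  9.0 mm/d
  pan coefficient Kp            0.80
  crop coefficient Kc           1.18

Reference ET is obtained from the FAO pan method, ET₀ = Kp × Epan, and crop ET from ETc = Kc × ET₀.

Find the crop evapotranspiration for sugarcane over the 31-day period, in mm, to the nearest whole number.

ET₀ = 0.80 × 9.0 = 7.2000 mm/d
ETc = Kc × ET₀ = 1.18 × 7.2000 = 8.4960 mm/d
Over 31 days: 8.4960 × 31 = 263.376 mm

263 mm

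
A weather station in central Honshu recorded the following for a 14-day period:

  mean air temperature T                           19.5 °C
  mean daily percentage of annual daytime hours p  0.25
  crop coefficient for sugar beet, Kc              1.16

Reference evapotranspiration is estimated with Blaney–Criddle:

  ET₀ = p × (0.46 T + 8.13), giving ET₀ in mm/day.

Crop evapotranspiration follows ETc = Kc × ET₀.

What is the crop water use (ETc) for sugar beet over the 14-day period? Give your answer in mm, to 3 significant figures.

ET₀ = 0.25 × (0.46 × 19.5 + 8.13) = 0.25 × 17.100 = 4.2750 mm/d
ETc = Kc × ET₀ = 1.16 × 4.2750 = 4.9590 mm/d
Over 14 days: 4.9590 × 14 = 69.426 mm

69.4 mm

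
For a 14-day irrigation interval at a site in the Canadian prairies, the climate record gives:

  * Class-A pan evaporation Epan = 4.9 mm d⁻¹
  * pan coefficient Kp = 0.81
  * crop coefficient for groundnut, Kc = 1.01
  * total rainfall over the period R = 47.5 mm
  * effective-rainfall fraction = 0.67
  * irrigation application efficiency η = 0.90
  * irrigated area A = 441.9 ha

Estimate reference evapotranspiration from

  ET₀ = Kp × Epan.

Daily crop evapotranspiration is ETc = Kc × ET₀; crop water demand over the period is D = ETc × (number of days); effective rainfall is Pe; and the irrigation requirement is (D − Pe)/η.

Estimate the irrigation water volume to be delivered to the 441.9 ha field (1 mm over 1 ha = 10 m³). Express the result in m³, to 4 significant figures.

ET₀ = 0.81 × 4.9 = 3.9690 mm/d
ETc = Kc × ET₀ = 1.01 × 3.9690 = 4.0087 mm/d
Crop demand D = ETc × 14 d = 4.0087 × 14 = 56.122 mm
Pe = 0.67 × 47.5 = 31.825 mm
D − Pe = 56.122 − 31.825 = 24.297 mm
Gross irrigation = 24.297 / 0.90 = 26.997 mm
Volume = 26.997 mm × 441.9 ha × 10 = 119299.7 m³

119300 m³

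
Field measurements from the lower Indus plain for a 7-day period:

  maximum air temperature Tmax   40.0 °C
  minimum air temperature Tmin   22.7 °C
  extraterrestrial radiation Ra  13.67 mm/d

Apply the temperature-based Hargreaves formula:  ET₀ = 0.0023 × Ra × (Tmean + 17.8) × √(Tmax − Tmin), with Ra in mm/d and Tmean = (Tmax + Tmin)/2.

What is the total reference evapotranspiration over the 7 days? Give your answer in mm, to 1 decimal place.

Tmean = (40.0 + 22.7)/2 = 31.35 °C
ET₀ = 0.0023 × 13.67 × (31.35 + 17.8) × √17.3 = 0.0023 × 13.67 × 49.15 × 4.1593 = 6.4275 mm/d
Over 7 days: 6.4275 × 7 = 44.993 mm

45.0 mm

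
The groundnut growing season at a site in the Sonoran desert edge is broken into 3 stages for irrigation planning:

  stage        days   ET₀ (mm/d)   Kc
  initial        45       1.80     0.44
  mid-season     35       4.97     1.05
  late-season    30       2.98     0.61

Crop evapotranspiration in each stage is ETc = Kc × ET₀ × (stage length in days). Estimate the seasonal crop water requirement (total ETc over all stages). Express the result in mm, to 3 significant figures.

initial: 0.44 × 1.80 × 45 = 35.64 mm
mid-season: 1.05 × 4.97 × 35 = 182.65 mm
late-season: 0.61 × 2.98 × 30 = 54.53 mm
Seasonal total = 272.82 mm

273 mm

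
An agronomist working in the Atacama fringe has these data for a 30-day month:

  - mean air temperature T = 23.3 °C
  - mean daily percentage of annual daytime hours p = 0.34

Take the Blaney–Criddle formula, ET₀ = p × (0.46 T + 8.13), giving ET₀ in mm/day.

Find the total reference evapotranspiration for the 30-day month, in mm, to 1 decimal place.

ET₀ = 0.34 × (0.46 × 23.3 + 8.13) = 0.34 × 18.848 = 6.4083 mm/d
Monthly total = 6.4083 × 30 = 192.249 mm

192.2 mm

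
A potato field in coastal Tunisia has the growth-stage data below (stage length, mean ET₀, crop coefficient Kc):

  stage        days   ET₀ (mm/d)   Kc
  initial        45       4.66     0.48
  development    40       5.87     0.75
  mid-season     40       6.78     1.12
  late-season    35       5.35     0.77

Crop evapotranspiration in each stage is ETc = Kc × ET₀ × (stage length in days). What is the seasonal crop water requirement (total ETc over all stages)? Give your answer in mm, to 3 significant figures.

initial: 0.48 × 4.66 × 45 = 100.66 mm
development: 0.75 × 5.87 × 40 = 176.10 mm
mid-season: 1.12 × 6.78 × 40 = 303.74 mm
late-season: 0.77 × 5.35 × 35 = 144.18 mm
Seasonal total = 724.68 mm

725 mm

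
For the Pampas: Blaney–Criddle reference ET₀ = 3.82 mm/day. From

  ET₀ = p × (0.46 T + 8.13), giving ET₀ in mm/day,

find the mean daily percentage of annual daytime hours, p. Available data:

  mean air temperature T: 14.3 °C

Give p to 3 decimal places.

0.260

p = ET₀ / (0.46 T + 8.13) = 3.82 / (0.46 × 14.3 + 8.13) = 3.82 / 14.708 = 0.2597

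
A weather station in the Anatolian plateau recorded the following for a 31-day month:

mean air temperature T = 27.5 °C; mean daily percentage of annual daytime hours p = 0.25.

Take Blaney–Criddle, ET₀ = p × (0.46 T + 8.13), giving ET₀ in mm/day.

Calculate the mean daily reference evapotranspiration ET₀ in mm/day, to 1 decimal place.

ET₀ = 0.25 × (0.46 × 27.5 + 8.13) = 0.25 × 20.780 = 5.1950 mm/d

5.2 mm/day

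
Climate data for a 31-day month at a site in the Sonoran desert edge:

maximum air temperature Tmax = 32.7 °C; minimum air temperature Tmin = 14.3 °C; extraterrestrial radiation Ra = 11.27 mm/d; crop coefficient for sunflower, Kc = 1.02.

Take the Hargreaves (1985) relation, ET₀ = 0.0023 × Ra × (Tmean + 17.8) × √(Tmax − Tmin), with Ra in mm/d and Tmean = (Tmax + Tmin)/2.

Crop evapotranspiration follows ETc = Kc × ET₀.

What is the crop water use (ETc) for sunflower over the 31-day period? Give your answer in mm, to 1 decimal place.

Tmean = (32.7 + 14.3)/2 = 23.50 °C
ET₀ = 0.0023 × 11.27 × (23.50 + 17.8) × √18.4 = 0.0023 × 11.27 × 41.30 × 4.2895 = 4.5921 mm/d
ETc = Kc × ET₀ = 1.02 × 4.5921 = 4.6839 mm/d
Over 31 days: 4.6839 × 31 = 145.201 mm

145.2 mm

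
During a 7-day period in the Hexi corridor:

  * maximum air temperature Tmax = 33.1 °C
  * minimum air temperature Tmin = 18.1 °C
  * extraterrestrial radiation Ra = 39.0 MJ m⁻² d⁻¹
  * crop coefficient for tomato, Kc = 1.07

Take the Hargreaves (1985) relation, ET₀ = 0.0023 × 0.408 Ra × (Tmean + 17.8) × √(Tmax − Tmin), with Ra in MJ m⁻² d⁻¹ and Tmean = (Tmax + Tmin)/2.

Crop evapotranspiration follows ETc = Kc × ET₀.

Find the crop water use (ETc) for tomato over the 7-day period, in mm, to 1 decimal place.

46.1 mm

Tmean = (33.1 + 18.1)/2 = 25.60 °C
0.408 Ra = 0.408 × 39.0 = 15.9120 mm/d equivalent
ET₀ = 0.0023 × 15.9120 × (25.60 + 17.8) × √15.0 = 0.0023 × 15.9120 × 43.40 × 3.8730 = 6.1516 mm/d
ETc = Kc × ET₀ = 1.07 × 6.1516 = 6.5822 mm/d
Over 7 days: 6.5822 × 7 = 46.075 mm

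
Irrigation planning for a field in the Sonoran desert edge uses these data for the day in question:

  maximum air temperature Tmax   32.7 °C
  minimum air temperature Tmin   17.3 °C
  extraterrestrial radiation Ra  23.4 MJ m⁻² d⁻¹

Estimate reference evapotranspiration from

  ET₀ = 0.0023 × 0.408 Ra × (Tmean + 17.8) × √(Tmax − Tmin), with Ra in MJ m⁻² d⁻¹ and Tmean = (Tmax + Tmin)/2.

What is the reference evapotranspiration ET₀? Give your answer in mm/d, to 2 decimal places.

3.69 mm/d

Tmean = (32.7 + 17.3)/2 = 25.00 °C
0.408 Ra = 0.408 × 23.4 = 9.5472 mm/d equivalent
ET₀ = 0.0023 × 9.5472 × (25.00 + 17.8) × √15.4 = 0.0023 × 9.5472 × 42.80 × 3.9243 = 3.6882 mm/d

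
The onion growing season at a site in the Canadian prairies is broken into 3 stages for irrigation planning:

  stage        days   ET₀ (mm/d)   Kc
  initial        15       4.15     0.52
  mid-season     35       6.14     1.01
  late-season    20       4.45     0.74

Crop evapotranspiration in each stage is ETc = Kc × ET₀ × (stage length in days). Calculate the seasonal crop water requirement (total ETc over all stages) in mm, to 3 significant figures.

315 mm

initial: 0.52 × 4.15 × 15 = 32.37 mm
mid-season: 1.01 × 6.14 × 35 = 217.05 mm
late-season: 0.74 × 4.45 × 20 = 65.86 mm
Seasonal total = 315.28 mm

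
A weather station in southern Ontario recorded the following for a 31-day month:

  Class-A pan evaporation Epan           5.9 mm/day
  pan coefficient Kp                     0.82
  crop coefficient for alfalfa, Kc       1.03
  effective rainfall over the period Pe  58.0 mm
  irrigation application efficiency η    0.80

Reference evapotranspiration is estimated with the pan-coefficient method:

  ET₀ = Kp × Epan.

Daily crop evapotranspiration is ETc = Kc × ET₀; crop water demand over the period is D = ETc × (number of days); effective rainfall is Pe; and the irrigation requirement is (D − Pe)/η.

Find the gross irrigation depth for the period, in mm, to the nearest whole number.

121 mm

ET₀ = 0.82 × 5.9 = 4.8380 mm/d
ETc = Kc × ET₀ = 1.03 × 4.8380 = 4.9831 mm/d
Crop demand D = ETc × 31 d = 4.9831 × 31 = 154.476 mm
D − Pe = 154.476 − 58.0 = 96.476 mm
Gross irrigation = 96.476 / 0.80 = 120.595 mm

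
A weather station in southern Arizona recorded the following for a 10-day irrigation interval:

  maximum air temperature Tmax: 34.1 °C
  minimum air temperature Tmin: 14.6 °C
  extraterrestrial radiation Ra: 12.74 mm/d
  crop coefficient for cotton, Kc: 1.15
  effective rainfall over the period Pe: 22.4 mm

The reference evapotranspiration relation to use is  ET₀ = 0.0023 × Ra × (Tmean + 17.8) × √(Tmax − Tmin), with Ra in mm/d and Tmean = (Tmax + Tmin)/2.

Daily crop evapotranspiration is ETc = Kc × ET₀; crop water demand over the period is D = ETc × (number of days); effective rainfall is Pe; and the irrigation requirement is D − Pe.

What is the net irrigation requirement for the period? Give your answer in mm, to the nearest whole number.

40 mm

Tmean = (34.1 + 14.6)/2 = 24.35 °C
ET₀ = 0.0023 × 12.74 × (24.35 + 17.8) × √19.5 = 0.0023 × 12.74 × 42.15 × 4.4159 = 5.4540 mm/d
ETc = Kc × ET₀ = 1.15 × 5.4540 = 6.2721 mm/d
Crop demand D = ETc × 10 d = 6.2721 × 10 = 62.721 mm
D − Pe = 62.721 − 22.4 = 40.321 mm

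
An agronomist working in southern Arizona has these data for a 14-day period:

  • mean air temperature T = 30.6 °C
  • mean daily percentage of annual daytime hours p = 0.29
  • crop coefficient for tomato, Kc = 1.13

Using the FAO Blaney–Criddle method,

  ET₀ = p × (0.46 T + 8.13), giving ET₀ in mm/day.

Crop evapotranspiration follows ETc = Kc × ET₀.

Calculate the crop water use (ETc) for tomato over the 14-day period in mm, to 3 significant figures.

ET₀ = 0.29 × (0.46 × 30.6 + 8.13) = 0.29 × 22.206 = 6.4397 mm/d
ETc = Kc × ET₀ = 1.13 × 6.4397 = 7.2769 mm/d
Over 14 days: 7.2769 × 14 = 101.877 mm

102 mm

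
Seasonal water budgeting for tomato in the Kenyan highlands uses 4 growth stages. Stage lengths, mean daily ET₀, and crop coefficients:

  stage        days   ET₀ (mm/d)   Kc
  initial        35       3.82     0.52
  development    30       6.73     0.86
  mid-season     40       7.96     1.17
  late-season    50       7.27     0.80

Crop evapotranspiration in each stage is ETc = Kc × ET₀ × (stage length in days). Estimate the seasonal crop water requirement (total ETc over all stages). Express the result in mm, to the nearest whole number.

906 mm

initial: 0.52 × 3.82 × 35 = 69.52 mm
development: 0.86 × 6.73 × 30 = 173.63 mm
mid-season: 1.17 × 7.96 × 40 = 372.53 mm
late-season: 0.80 × 7.27 × 50 = 290.80 mm
Seasonal total = 906.48 mm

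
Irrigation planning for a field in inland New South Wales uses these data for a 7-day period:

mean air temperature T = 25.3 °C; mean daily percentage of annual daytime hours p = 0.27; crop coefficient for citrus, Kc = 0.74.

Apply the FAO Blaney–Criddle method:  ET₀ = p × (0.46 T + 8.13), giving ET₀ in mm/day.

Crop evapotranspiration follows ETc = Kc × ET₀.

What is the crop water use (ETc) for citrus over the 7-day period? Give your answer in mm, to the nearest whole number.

28 mm

ET₀ = 0.27 × (0.46 × 25.3 + 8.13) = 0.27 × 19.768 = 5.3374 mm/d
ETc = Kc × ET₀ = 0.74 × 5.3374 = 3.9497 mm/d
Over 7 days: 3.9497 × 7 = 27.648 mm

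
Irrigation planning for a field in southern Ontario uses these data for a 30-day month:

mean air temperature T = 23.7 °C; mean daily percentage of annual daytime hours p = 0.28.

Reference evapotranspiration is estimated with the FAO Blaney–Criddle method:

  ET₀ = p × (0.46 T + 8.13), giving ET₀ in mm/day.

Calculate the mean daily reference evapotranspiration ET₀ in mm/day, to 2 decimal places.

ET₀ = 0.28 × (0.46 × 23.7 + 8.13) = 0.28 × 19.032 = 5.3290 mm/d

5.33 mm/day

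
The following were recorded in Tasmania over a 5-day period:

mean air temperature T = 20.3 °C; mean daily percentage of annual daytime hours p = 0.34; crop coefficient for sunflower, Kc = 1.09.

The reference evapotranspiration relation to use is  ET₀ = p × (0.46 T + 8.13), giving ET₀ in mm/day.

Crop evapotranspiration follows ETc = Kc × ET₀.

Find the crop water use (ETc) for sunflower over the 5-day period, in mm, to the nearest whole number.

32 mm

ET₀ = 0.34 × (0.46 × 20.3 + 8.13) = 0.34 × 17.468 = 5.9391 mm/d
ETc = Kc × ET₀ = 1.09 × 5.9391 = 6.4736 mm/d
Over 5 days: 6.4736 × 5 = 32.368 mm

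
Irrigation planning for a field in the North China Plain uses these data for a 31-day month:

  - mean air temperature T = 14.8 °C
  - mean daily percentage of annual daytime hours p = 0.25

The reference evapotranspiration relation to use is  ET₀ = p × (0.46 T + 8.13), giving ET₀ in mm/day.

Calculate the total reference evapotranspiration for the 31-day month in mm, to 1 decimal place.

ET₀ = 0.25 × (0.46 × 14.8 + 8.13) = 0.25 × 14.938 = 3.7345 mm/d
Monthly total = 3.7345 × 31 = 115.770 mm

115.8 mm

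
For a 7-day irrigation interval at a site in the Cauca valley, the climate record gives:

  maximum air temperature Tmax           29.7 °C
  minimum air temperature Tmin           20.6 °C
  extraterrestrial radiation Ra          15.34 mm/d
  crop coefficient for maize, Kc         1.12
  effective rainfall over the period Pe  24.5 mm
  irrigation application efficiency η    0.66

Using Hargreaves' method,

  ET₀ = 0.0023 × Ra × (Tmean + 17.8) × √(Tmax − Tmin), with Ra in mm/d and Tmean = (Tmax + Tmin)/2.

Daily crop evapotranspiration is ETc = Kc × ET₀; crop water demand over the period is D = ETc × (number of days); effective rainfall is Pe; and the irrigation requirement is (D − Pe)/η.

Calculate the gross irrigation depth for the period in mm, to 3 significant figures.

Tmean = (29.7 + 20.6)/2 = 25.15 °C
ET₀ = 0.0023 × 15.34 × (25.15 + 17.8) × √9.1 = 0.0023 × 15.34 × 42.95 × 3.0166 = 4.5712 mm/d
ETc = Kc × ET₀ = 1.12 × 4.5712 = 5.1197 mm/d
Crop demand D = ETc × 7 d = 5.1197 × 7 = 35.838 mm
D − Pe = 35.838 − 24.5 = 11.338 mm
Gross irrigation = 11.338 / 0.66 = 17.179 mm

17.2 mm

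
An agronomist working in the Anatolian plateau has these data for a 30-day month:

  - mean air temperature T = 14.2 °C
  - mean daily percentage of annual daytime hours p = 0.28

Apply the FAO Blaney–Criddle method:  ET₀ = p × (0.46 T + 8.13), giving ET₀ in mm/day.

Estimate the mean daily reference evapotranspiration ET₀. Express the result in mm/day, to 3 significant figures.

ET₀ = 0.28 × (0.46 × 14.2 + 8.13) = 0.28 × 14.662 = 4.1054 mm/d

4.11 mm/day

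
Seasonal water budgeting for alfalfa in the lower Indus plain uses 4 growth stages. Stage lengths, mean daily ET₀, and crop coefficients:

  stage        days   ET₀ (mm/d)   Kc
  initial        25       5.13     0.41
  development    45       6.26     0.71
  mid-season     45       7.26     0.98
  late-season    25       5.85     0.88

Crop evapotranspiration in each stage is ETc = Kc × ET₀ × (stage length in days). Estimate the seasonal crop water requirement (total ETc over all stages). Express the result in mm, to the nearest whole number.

initial: 0.41 × 5.13 × 25 = 52.58 mm
development: 0.71 × 6.26 × 45 = 200.01 mm
mid-season: 0.98 × 7.26 × 45 = 320.17 mm
late-season: 0.88 × 5.85 × 25 = 128.70 mm
Seasonal total = 701.46 mm

701 mm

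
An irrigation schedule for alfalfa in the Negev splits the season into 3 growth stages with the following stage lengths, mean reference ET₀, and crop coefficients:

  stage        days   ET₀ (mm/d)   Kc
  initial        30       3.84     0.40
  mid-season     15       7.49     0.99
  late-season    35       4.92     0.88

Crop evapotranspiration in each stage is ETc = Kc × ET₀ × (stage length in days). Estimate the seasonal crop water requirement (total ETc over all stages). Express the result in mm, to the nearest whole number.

309 mm

initial: 0.40 × 3.84 × 30 = 46.08 mm
mid-season: 0.99 × 7.49 × 15 = 111.23 mm
late-season: 0.88 × 4.92 × 35 = 151.54 mm
Seasonal total = 308.85 mm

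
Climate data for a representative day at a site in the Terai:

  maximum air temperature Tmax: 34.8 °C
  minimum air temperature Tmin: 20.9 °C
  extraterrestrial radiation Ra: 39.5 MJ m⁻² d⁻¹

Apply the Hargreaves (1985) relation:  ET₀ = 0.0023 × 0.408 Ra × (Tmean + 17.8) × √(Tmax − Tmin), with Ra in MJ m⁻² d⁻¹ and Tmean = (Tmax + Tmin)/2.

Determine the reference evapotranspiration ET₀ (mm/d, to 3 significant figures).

6.31 mm/d

Tmean = (34.8 + 20.9)/2 = 27.85 °C
0.408 Ra = 0.408 × 39.5 = 16.1160 mm/d equivalent
ET₀ = 0.0023 × 16.1160 × (27.85 + 17.8) × √13.9 = 0.0023 × 16.1160 × 45.65 × 3.7283 = 6.3087 mm/d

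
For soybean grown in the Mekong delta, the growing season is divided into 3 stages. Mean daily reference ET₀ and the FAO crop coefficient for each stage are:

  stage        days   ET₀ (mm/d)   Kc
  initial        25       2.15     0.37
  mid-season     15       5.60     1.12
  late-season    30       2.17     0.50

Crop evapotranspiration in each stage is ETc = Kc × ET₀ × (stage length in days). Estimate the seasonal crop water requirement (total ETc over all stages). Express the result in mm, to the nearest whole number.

147 mm

initial: 0.37 × 2.15 × 25 = 19.89 mm
mid-season: 1.12 × 5.60 × 15 = 94.08 mm
late-season: 0.50 × 2.17 × 30 = 32.55 mm
Seasonal total = 146.52 mm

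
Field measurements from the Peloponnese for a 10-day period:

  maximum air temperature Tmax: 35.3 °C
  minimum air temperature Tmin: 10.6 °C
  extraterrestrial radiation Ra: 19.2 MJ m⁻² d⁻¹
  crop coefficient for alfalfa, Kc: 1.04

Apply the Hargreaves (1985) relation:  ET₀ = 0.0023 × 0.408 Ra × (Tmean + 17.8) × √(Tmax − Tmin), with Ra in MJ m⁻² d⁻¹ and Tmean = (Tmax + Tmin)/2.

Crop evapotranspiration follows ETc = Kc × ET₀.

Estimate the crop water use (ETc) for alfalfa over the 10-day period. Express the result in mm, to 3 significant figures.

37.9 mm

Tmean = (35.3 + 10.6)/2 = 22.95 °C
0.408 Ra = 0.408 × 19.2 = 7.8336 mm/d equivalent
ET₀ = 0.0023 × 7.8336 × (22.95 + 17.8) × √24.7 = 0.0023 × 7.8336 × 40.75 × 4.9699 = 3.6489 mm/d
ETc = Kc × ET₀ = 1.04 × 3.6489 = 3.7949 mm/d
Over 10 days: 3.7949 × 10 = 37.949 mm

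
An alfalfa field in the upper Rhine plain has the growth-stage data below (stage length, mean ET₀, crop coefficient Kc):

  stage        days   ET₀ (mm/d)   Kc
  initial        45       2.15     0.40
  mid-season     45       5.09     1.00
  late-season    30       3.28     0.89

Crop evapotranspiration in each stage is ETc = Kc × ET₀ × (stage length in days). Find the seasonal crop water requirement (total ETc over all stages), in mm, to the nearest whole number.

355 mm

initial: 0.40 × 2.15 × 45 = 38.70 mm
mid-season: 1.00 × 5.09 × 45 = 229.05 mm
late-season: 0.89 × 3.28 × 30 = 87.58 mm
Seasonal total = 355.33 mm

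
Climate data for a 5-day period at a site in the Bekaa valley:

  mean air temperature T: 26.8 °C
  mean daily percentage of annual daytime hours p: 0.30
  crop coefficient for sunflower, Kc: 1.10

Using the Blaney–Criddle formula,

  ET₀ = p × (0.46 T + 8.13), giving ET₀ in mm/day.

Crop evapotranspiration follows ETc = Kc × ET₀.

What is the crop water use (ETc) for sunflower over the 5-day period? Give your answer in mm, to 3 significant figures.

ET₀ = 0.30 × (0.46 × 26.8 + 8.13) = 0.30 × 20.458 = 6.1374 mm/d
ETc = Kc × ET₀ = 1.10 × 6.1374 = 6.7511 mm/d
Over 5 days: 6.7511 × 5 = 33.756 mm

33.8 mm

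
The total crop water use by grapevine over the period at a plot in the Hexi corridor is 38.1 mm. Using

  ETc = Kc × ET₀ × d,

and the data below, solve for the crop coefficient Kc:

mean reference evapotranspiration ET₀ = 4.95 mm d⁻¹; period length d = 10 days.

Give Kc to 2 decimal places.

ETc = Kc × ET₀ × d  ⇒  Kc = ETc / (ET₀ × d)
Kc = 38.1 / (4.95 × 10) = 38.1 / 49.50 = 0.7697

0.77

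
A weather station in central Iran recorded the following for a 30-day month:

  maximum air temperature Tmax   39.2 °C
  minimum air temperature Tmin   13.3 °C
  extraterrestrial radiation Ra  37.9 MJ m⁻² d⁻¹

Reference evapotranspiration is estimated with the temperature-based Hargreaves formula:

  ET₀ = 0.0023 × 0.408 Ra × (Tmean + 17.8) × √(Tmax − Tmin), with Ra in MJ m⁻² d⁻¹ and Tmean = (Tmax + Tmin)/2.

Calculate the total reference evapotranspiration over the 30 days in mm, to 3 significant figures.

239 mm

Tmean = (39.2 + 13.3)/2 = 26.25 °C
0.408 Ra = 0.408 × 37.9 = 15.4632 mm/d equivalent
ET₀ = 0.0023 × 15.4632 × (26.25 + 17.8) × √25.9 = 0.0023 × 15.4632 × 44.05 × 5.0892 = 7.9730 mm/d
Over 30 days: 7.9730 × 30 = 239.190 mm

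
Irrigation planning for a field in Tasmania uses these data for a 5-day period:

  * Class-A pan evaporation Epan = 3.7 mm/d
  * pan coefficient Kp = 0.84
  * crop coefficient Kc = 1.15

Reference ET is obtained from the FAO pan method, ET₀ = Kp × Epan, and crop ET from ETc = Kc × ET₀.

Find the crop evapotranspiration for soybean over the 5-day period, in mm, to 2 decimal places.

ET₀ = 0.84 × 3.7 = 3.1080 mm/d
ETc = Kc × ET₀ = 1.15 × 3.1080 = 3.5742 mm/d
Over 5 days: 3.5742 × 5 = 17.871 mm

17.87 mm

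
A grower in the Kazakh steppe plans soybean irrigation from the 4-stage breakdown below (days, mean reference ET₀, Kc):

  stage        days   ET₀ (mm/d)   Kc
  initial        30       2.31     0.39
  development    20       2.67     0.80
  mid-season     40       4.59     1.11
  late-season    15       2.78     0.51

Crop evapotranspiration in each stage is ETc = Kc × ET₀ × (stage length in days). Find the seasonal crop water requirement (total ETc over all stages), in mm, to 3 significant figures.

295 mm

initial: 0.39 × 2.31 × 30 = 27.03 mm
development: 0.80 × 2.67 × 20 = 42.72 mm
mid-season: 1.11 × 4.59 × 40 = 203.80 mm
late-season: 0.51 × 2.78 × 15 = 21.27 mm
Seasonal total = 294.82 mm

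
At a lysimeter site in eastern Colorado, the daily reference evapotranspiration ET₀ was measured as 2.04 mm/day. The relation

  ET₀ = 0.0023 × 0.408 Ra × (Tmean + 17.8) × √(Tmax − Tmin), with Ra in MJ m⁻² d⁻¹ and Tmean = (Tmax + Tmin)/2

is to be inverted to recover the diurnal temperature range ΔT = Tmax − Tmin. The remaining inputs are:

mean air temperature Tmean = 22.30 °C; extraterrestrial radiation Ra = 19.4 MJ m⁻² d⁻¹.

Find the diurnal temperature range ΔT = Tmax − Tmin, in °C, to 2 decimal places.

7.81 °C

√ΔT = ET₀ / [0.0023 × 0.408 × Ra × (Tmean+17.8)] = 2.04 / (0.0023 × 7.9152 × 40.10) = 2.7944
ΔT = 2.7944² = 7.809 °C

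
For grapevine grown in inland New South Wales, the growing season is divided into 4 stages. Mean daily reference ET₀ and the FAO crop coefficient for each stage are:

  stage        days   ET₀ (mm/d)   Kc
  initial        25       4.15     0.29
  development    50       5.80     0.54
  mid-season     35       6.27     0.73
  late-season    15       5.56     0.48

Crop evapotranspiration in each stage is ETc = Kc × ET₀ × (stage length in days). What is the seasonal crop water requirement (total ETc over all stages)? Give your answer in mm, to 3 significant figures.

387 mm

initial: 0.29 × 4.15 × 25 = 30.09 mm
development: 0.54 × 5.80 × 50 = 156.60 mm
mid-season: 0.73 × 6.27 × 35 = 160.20 mm
late-season: 0.48 × 5.56 × 15 = 40.03 mm
Seasonal total = 386.92 mm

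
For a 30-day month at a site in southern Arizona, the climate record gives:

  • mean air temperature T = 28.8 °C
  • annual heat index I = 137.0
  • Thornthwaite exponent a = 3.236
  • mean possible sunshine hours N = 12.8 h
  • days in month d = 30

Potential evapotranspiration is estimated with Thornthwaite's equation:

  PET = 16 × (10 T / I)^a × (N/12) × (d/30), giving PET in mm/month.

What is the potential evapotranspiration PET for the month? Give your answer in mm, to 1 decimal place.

188.9 mm

10T/I = 10 × 28.8 / 137.0 = 2.1022
(10T/I)^a = 2.1022^3.236 = 11.0707
Uncorrected PET = 16 × 11.0707 = 177.131 mm
Correction = (N/12)(d/30) = (12.8/12)(30/30) = 1.0667
PET = 177.131 × 1.0667 = 188.946 mm/month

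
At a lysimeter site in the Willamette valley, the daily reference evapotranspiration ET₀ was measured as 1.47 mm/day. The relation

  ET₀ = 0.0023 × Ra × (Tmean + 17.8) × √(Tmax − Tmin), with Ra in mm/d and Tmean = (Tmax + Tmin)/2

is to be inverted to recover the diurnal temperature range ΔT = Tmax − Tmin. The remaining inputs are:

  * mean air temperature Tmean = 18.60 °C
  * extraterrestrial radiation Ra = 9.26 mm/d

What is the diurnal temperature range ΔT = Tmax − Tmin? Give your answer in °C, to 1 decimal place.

√ΔT = ET₀ / [0.0023 × Ra × (Tmean+17.8)] = 1.47 / (0.0023 × 9.26 × 36.40) = 1.8962
ΔT = 1.8962² = 3.596 °C

3.6 °C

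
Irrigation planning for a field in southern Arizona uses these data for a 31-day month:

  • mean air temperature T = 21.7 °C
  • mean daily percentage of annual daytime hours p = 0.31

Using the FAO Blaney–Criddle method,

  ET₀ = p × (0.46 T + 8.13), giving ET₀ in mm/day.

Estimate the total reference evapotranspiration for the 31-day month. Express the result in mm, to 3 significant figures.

174 mm

ET₀ = 0.31 × (0.46 × 21.7 + 8.13) = 0.31 × 18.112 = 5.6147 mm/d
Monthly total = 5.6147 × 31 = 174.056 mm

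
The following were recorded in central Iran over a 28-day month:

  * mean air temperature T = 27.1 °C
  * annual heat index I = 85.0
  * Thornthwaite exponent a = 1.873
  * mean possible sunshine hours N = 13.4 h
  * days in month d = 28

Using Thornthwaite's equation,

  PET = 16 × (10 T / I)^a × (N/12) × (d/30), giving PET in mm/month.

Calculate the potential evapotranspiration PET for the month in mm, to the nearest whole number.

146 mm

10T/I = 10 × 27.1 / 85.0 = 3.1882
(10T/I)^a = 3.1882^1.873 = 8.7729
Uncorrected PET = 16 × 8.7729 = 140.366 mm
Correction = (N/12)(d/30) = (13.4/12)(28/30) = 1.0422
PET = 140.366 × 1.0422 = 146.289 mm/month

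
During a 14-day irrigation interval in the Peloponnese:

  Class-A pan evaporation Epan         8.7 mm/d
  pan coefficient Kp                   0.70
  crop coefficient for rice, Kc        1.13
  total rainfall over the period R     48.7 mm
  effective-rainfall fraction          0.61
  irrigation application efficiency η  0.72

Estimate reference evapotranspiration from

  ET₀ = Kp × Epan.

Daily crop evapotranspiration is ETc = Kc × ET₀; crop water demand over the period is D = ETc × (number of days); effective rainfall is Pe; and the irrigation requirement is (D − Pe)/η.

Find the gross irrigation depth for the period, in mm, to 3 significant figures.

ET₀ = 0.70 × 8.7 = 6.0900 mm/d
ETc = Kc × ET₀ = 1.13 × 6.0900 = 6.8817 mm/d
Crop demand D = ETc × 14 d = 6.8817 × 14 = 96.344 mm
Pe = 0.61 × 48.7 = 29.707 mm
D − Pe = 96.344 − 29.707 = 66.637 mm
Gross irrigation = 66.637 / 0.72 = 92.551 mm

92.6 mm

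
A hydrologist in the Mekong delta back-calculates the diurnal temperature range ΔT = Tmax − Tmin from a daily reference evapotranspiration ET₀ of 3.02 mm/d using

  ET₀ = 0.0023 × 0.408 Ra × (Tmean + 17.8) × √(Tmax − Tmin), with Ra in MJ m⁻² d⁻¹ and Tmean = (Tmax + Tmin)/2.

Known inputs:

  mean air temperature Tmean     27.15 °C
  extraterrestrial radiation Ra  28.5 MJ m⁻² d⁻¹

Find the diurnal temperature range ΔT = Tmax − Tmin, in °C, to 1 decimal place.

6.3 °C

√ΔT = ET₀ / [0.0023 × 0.408 × Ra × (Tmean+17.8)] = 3.02 / (0.0023 × 11.6280 × 44.95) = 2.5121
ΔT = 2.5121² = 6.311 °C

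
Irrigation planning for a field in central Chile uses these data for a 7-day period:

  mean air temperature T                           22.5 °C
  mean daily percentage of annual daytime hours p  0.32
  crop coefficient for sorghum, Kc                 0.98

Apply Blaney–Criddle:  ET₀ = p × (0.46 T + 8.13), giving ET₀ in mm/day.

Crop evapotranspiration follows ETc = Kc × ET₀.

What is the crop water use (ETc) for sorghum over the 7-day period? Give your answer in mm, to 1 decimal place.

40.6 mm

ET₀ = 0.32 × (0.46 × 22.5 + 8.13) = 0.32 × 18.480 = 5.9136 mm/d
ETc = Kc × ET₀ = 0.98 × 5.9136 = 5.7953 mm/d
Over 7 days: 5.7953 × 7 = 40.567 mm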